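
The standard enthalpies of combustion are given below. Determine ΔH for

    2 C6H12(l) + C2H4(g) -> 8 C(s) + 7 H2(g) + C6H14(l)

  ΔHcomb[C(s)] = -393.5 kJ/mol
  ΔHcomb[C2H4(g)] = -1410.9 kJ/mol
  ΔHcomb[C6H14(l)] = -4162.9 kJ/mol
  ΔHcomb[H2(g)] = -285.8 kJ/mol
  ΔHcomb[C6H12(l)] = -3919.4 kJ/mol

ΔH = 61.8 kJ/mol

With combustion enthalpies, reactants minus products:
= [2·(-3919.4) + 1·(-1410.9)] − [8·(-393.5) + 7·(-285.8) + 1·(-4162.9)]
= 61.8 kJ/mol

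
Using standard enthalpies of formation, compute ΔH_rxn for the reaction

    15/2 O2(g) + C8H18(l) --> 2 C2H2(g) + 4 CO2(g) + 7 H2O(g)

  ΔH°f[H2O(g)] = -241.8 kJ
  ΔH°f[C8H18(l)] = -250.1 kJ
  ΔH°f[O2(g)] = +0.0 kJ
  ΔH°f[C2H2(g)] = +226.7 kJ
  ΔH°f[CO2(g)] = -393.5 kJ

ΔH°rxn = Σ nΔHf°(products) − Σ nΔHf°(reactants).
Products: 2·(+226.7) + 4·(-393.5) + 7·(-241.8) = -2813.2
Reactants: 15/2·(+0.0) + 1·(-250.1) = -250.1
ΔH_rxn = (-2813.2) − (-250.1) = -2563.1 kJ

ΔH_rxn = -2563.1 kJ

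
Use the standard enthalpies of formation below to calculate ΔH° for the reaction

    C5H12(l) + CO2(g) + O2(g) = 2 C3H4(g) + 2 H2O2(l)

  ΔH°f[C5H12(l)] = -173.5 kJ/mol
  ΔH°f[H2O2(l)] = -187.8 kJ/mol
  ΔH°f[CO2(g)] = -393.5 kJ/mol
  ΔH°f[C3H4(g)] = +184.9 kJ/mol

ΔH° = 561.2 kJ/mol

Products: 2·(+184.9) + 2·(-187.8) = -5.8
Reactants: 1·(-173.5) + 1·(-393.5) + 1·(+0.0) = -567.0
ΔH° = (-5.8) − (-567.0) = 561.2 kJ/mol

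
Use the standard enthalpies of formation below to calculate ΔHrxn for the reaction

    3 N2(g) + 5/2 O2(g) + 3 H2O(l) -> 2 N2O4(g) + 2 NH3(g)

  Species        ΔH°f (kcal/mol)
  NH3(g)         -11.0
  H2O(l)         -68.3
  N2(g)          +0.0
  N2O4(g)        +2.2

Products: 2·(+2.2) + 2·(-11.0) = -17.6
Reactants: 3·(+0.0) + 5/2·(+0.0) + 3·(-68.3) = -204.9
ΔHrxn = (-17.6) − (-204.9) = 187.3 kcal/mol

ΔHrxn = 187.3 kcal/mol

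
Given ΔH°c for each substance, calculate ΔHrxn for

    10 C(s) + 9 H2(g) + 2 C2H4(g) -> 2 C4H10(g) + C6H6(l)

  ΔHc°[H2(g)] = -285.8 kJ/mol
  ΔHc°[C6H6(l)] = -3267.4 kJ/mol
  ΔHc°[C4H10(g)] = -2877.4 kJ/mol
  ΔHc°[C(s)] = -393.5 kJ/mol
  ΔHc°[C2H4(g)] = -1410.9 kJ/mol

ΔHrxn = -306.8 kJ/mol

With combustion enthalpies, reactants minus products:
= [10·(-393.5) + 9·(-285.8) + 2·(-1410.9)] − [2·(-2877.4) + 1·(-3267.4)]
= -306.8 kJ/mol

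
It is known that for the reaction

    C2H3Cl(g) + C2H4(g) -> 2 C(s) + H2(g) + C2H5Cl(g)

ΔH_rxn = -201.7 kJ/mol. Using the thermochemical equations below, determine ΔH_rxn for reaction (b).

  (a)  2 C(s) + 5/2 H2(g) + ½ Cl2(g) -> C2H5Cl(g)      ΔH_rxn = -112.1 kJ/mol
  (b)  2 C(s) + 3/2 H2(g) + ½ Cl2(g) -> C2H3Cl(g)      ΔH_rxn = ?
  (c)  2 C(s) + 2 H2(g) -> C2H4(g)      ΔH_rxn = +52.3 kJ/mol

ΔH_rxn = 37.3 kJ/mol

(a) as written: -112.1 kJ/mol
(b) reversed: contributes −x
(c) reversed: -52.3 kJ/mol
-201.7 = (-112.1) + (-52.3) − x
x = (-201.7 − (-164.4)) / (-1) = 37.3 kJ/mol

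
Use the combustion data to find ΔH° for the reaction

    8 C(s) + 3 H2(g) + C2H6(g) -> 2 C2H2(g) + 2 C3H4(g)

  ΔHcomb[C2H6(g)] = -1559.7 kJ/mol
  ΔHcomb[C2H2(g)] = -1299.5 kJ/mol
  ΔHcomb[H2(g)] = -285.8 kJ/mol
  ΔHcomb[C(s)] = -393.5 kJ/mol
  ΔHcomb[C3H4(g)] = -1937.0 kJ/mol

ΔH° = 907.9 kJ/mol

Using ΔH = Σ nΔHc°(reactants) − Σ nΔHc°(products):
= [8·(-393.5) + 3·(-285.8) + 1·(-1559.7)] − [2·(-1299.5) + 2·(-1937.0)]
= 907.9 kJ/mol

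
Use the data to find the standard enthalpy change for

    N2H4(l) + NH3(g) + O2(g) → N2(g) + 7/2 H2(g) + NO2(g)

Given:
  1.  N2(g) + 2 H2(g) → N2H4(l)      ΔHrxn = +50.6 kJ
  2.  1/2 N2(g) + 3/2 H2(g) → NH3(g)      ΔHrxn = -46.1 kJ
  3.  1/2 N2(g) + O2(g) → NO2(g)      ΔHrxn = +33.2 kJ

eq. 1 reversed (N2H4(l) must end up as a reactant): -50.6 kJ
eq. 2 reversed (reverse to put NH3(g) on the reactant side): +46.1 kJ
eq. 3 as written (NO2(g) already on the product side): +33.2 kJ
ΔHrxn = (-50.6) + (+46.1) + (+33.2) = 28.7 kJ

ΔHrxn = 28.7 kJ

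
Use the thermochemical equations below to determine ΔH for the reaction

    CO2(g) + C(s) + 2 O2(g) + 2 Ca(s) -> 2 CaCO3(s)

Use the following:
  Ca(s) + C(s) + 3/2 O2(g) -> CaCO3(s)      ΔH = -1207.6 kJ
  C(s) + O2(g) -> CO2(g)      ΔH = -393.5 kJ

equation 1 × 2 (×2 to match 2 CaCO3(s) in the target): (2)·(-1207.6) = -2415.2 kJ
equation 2 reversed (reverse to put CO2(g) on the reactant side): +393.5 kJ
ΔH = (-2415.2) + (+393.5) = -2021.7 kJ

ΔH = -2021.7 kJ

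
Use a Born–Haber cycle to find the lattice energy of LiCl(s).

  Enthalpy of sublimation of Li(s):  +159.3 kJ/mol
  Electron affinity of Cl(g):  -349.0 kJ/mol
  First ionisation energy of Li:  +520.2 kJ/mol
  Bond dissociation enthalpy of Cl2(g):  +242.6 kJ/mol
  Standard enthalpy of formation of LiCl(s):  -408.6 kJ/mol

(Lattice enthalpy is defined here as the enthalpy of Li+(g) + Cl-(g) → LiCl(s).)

ΔHf° = 1·ΔHsub + 1·(ΣIE) + 1/2·D(Cl2) + 1·EA + U
-408.6 = 1·(+159.3) + 1·(+520.2) + 1/2·(+242.6) + 1·(-349.0) + U
U = -408.6 − (+451.8) = -860.4 kJ/mol

U = -860.4 kJ/mol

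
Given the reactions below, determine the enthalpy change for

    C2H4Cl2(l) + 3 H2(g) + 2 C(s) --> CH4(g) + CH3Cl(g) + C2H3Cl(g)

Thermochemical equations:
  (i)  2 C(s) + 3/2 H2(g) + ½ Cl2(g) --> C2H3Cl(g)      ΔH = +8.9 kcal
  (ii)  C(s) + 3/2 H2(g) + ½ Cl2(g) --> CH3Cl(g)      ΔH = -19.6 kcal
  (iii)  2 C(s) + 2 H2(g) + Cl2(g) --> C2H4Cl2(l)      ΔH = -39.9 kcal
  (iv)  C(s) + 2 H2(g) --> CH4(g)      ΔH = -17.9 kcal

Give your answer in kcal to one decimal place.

ΔH = 11.3 kcal

(i) as written (C2H3Cl(g) already on the product side): +8.9 kcal
(ii) as written (CH3Cl(g) already on the product side): -19.6 kcal
(iii) reversed (reverse to put C2H4Cl2(l) on the reactant side): +39.9 kcal
(iv) as written (CH4(g) already on the product side): -17.9 kcal
By Hess's law, ΔH = (+8.9) + (-19.6) + (+39.9) + (-17.9) = 11.3 kcal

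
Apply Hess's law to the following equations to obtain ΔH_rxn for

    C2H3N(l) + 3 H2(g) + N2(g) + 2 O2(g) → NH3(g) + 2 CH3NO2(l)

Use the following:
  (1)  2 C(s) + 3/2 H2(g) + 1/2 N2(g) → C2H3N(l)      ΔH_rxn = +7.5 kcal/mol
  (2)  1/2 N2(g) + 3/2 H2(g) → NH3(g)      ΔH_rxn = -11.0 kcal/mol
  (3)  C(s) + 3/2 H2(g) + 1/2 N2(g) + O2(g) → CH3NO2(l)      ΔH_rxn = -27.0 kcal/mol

(1) reversed (C2H3N(l) must end up as a reactant): -7.5 kcal/mol
(2) as written (NH3(g) already on the product side): -11.0 kcal/mol
(3) × 2 (scale by 2 for the 2 CH3NO2(l)): (2)·(-27.0) = -54.0 kcal/mol
ΔH_rxn = (-7.5) + (-11.0) + (-54.0) = -72.5 kcal/mol

ΔH_rxn = -72.5 kcal/mol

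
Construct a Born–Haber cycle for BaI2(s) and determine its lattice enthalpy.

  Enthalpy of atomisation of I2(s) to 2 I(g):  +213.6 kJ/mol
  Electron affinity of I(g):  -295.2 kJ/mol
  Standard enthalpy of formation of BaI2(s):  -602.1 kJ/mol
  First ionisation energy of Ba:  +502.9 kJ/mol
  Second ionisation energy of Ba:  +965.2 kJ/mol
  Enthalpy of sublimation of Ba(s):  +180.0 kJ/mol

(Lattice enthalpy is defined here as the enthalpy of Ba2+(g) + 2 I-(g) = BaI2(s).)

U = -1873.4 kJ/mol

ΔHf° = 1·ΔHsub + 1·(ΣIE) + 1·D(I2) + 2·EA + U
-602.1 = 1·(+180.0) + 1·(+1468.1) + 1·(+213.6) + 2·(-295.2) + U
U = -602.1 − (+1271.3) = -1873.4 kJ/mol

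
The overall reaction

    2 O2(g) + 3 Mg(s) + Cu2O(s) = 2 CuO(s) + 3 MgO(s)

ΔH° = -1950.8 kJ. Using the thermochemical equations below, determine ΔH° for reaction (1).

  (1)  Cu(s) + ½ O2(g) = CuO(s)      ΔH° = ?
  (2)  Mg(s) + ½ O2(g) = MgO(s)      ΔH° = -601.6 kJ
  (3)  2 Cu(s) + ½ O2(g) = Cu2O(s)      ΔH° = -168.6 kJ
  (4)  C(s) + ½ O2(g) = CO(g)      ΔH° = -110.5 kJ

ΔH° = -157.3 kJ

(1) × 2 (scale by 2 for the 2 CuO(s)): contributes 2·x
(2) × 3 (scale by 3 for the 3 MgO(s)): (3)·(-601.6) = -1804.8 kJ
(3) reversed (Cu2O(s) must end up as a reactant): +168.6 kJ
(4): not needed (CO(g) appears nowhere else).
-1950.8 = (-1804.8) + (+168.6) + 2·x
x = (-1950.8 − (-1636.2)) / (2) = -157.3 kJ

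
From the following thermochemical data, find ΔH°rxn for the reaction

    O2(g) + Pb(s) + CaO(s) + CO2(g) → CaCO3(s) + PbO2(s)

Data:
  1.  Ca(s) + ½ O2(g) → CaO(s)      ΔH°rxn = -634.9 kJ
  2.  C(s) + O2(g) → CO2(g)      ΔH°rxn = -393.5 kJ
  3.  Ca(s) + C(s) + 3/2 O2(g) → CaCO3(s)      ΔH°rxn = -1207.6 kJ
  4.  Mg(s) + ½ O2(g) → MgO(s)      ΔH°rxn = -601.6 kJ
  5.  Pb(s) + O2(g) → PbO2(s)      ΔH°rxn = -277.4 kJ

eq. 1 reversed: +634.9 kJ
eq. 2 reversed: +393.5 kJ
eq. 3 as written: -1207.6 kJ
eq. 4: not needed.
eq. 5 as written: -277.4 kJ
Summing the manipulated equations, ΔH°rxn = (-1)·(-634.9) + (-1)·(-393.5) + (1)·(-1207.6) + (1)·(-277.4) = -456.6 kJ

ΔH°rxn = -456.6 kJ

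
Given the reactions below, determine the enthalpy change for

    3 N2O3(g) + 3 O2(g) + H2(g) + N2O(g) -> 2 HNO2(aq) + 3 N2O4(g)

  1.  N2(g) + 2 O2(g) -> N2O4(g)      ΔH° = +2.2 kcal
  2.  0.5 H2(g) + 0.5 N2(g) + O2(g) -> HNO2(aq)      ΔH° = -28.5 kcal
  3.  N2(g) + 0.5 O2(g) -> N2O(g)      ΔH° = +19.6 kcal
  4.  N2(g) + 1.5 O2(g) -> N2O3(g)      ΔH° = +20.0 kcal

ΔH° = -130.0 kcal

eq. 1 × 3: (3)·(+2.2) = +6.6 kcal
eq. 2 × 2: (2)·(-28.5) = -57.0 kcal
eq. 3 reversed: -19.6 kcal
eq. 4 reversed and × 3: (-3)·(+20.0) = -60.0 kcal
ΔH° = (3)·(+2.2) + (2)·(-28.5) + (-1)·(+19.6) + (-3)·(+20.0) = -130.0 kcal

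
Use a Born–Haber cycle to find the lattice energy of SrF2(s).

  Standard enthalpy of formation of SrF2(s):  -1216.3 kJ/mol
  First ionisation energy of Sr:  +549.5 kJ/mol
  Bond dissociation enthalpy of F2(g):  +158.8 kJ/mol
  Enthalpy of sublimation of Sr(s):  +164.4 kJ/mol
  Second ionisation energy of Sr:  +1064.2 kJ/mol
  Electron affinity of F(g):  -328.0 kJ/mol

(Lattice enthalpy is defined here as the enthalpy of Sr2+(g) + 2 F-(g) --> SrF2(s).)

U = -2497.2 kJ/mol

ΔHf° = 1·ΔHsub + 1·(ΣIE) + 1·D(F2) + 2·EA + U
-1216.3 = 1·(+164.4) + 1·(+1613.7) + 1·(+158.8) + 2·(-328.0) + U
U = -1216.3 − (+1280.9) = -2497.2 kJ/mol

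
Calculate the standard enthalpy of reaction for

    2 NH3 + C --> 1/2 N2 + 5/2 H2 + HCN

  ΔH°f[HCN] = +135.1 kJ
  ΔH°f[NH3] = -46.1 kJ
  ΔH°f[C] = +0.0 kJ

Products: 1/2·(+0.0) + 5/2·(+0.0) + 1·(+135.1) = +135.1
Reactants: 2·(-46.1) + 1·(+0.0) = -92.2
ΔHrxn = (+135.1) − (-92.2) = 227.3 kJ

ΔHrxn = 227.3 kJ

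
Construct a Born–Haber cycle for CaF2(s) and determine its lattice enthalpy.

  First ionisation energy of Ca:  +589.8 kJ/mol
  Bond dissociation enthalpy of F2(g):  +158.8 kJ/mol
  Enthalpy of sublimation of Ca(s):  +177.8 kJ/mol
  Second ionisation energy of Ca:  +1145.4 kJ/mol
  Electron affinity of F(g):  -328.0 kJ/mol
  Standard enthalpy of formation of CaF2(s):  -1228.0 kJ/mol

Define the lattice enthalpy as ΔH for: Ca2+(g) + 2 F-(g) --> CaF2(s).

ΔHf° = 1·ΔHsub + 1·(ΣIE) + 1·D(F2) + 2·EA + U
-1228.0 = 1·(+177.8) + 1·(+1735.2) + 1·(+158.8) + 2·(-328.0) + U
U = -1228.0 − (+1415.8) = -2643.8 kJ/mol

U = -2643.8 kJ/mol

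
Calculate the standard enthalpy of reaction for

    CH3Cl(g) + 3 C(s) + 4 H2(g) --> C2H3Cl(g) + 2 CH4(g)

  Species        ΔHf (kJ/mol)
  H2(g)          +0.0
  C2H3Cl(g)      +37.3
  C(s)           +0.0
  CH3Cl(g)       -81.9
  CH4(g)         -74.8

Products: 1·(+37.3) + 2·(-74.8) = -112.3
Reactants: 1·(-81.9) + 3·(+0.0) + 4·(+0.0) = -81.9
ΔH° = (-112.3) − (-81.9) = -30.4 kJ/mol

ΔH° = -30.4 kJ/mol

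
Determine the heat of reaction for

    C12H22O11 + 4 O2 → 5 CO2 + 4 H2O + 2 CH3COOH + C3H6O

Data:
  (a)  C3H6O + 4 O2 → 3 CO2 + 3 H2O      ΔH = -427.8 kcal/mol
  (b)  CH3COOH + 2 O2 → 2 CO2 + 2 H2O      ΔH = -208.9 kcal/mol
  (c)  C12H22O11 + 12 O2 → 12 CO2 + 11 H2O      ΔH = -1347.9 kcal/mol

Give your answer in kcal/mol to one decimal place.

ΔH = -502.3 kcal/mol

(a) reversed: +427.8 kcal/mol
(b) reversed and × 2: (-2)·(-208.9) = +417.8 kcal/mol
(c) as written: -1347.9 kcal/mol
By Hess's law, ΔH = (+427.8) + (+417.8) + (-1347.9) = -502.3 kcal/mol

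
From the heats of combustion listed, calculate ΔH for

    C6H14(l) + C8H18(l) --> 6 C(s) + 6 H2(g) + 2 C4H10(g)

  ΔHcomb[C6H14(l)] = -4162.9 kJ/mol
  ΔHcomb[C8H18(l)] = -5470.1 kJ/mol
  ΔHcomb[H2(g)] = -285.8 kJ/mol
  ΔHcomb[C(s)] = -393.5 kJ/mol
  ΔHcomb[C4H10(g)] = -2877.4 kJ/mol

With combustion enthalpies, reactants minus products:
= [1·(-4162.9) + 1·(-5470.1)] − [6·(-393.5) + 6·(-285.8) + 2·(-2877.4)]
= 197.6 kJ/mol

ΔH = 197.6 kJ/mol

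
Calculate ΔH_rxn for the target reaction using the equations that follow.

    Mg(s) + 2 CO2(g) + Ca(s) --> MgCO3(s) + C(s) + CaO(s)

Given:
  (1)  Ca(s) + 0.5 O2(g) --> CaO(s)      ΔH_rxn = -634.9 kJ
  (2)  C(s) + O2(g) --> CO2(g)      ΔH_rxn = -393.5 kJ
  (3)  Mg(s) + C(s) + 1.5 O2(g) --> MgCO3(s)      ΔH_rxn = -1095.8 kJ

ΔH_rxn = -943.7 kJ

(1) as written (CaO(s) already on the product side): -634.9 kJ
(2) reversed and × 2 (reverse to put CO2(g) on the reactant side; scale by 2 for the 2 CO2(g)): (-2)·(-393.5) = +787.0 kJ
(3) as written (MgCO3(s) already on the product side): -1095.8 kJ
Since enthalpy is a state function, ΔH_rxn = (1)·(-634.9) + (-2)·(-393.5) + (1)·(-1095.8) = -943.7 kJ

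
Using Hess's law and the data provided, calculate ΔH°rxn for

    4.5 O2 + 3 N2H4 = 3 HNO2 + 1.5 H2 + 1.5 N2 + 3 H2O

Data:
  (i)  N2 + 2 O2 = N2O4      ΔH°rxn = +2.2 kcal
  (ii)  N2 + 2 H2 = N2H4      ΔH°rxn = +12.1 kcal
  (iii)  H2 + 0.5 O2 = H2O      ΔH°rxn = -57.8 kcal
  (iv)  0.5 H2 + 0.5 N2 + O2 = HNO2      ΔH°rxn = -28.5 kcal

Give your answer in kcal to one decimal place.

ΔH°rxn = -295.2 kcal

(i): not needed (N2O4 appears nowhere else).
(ii) reversed and × 3 (reverse to put N2H4 on the reactant side; ×3 to match 3 N2H4 in the target): (-3)·(+12.1) = -36.3 kcal
(iii) × 3 (×3 to match 3 H2O in the target): (3)·(-57.8) = -173.4 kcal
(iv) × 3 (×3 to match 3 HNO2 in the target): (3)·(-28.5) = -85.5 kcal
ΔH°rxn = (-36.3) + (-173.4) + (-85.5) = -295.2 kcal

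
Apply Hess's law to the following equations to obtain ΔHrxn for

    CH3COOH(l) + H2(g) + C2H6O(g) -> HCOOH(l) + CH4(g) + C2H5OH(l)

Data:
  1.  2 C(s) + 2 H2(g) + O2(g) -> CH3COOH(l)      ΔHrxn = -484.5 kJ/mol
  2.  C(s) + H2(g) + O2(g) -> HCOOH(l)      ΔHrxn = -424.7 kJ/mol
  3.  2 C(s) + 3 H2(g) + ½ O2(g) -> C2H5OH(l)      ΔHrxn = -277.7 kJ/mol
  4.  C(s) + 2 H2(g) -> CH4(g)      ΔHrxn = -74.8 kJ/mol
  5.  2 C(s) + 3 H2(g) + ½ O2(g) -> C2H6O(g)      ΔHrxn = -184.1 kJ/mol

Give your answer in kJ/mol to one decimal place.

eq. 1 reversed: +484.5 kJ/mol
eq. 2 as written: -424.7 kJ/mol
eq. 3 as written: -277.7 kJ/mol
eq. 4 as written: -74.8 kJ/mol
eq. 5 reversed: +184.1 kJ/mol
ΔHrxn = (-1)·(-484.5) + (1)·(-424.7) + (1)·(-277.7) + (1)·(-74.8) + (-1)·(-184.1) = -108.6 kJ/mol

ΔHrxn = -108.6 kJ/mol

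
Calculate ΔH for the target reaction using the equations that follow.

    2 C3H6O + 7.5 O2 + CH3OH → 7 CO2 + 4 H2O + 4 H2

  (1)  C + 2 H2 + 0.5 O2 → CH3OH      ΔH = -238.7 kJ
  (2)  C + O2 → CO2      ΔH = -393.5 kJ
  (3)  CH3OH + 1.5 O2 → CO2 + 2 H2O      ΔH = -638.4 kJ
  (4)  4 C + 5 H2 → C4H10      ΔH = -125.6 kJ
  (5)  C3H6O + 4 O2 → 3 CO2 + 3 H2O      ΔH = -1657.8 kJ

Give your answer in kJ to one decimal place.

(1) reversed and × 2: (-2)·(-238.7) = +477.4 kJ
(2) × 2: (2)·(-393.5) = -787.0 kJ
(3) reversed: +638.4 kJ
(4): not needed.
(5) × 2: (2)·(-1657.8) = -3315.6 kJ
ΔH = (-2)·(-238.7) + (2)·(-393.5) + (-1)·(-638.4) + (2)·(-1657.8) = -2986.8 kJ

ΔH = -2986.8 kJ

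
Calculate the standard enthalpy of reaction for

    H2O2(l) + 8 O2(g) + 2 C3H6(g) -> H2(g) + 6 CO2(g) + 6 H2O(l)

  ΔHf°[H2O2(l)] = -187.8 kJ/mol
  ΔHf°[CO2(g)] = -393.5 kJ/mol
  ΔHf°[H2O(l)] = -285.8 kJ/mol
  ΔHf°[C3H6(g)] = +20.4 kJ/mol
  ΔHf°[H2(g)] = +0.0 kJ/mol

ΔH°rxn = -3928.8 kJ/mol

Products: 1·(+0.0) + 6·(-393.5) + 6·(-285.8) = -4075.8
Reactants: 1·(-187.8) + 8·(+0.0) + 2·(+20.4) = -147.0
ΔH°rxn = (-4075.8) − (-147.0) = -3928.8 kJ/mol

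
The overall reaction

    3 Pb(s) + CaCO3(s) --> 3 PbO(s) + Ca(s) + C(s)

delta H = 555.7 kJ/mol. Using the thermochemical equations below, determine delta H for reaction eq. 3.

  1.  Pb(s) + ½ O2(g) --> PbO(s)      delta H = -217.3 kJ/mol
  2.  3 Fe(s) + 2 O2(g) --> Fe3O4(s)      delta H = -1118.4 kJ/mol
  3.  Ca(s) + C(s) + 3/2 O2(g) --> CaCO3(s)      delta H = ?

delta H = -1207.6 kJ/mol

eq. 1 × 3 (×3 to match 3 PbO(s) in the target): (3)·(-217.3) = -651.9 kJ/mol
eq. 2: not needed (Fe(s) appears nowhere else).
eq. 3 reversed (CaCO3(s) must end up as a reactant): contributes −x
+555.7 = (-651.9) − x
x = (+555.7 − (-651.9)) / (-1) = -1207.6 kJ/mol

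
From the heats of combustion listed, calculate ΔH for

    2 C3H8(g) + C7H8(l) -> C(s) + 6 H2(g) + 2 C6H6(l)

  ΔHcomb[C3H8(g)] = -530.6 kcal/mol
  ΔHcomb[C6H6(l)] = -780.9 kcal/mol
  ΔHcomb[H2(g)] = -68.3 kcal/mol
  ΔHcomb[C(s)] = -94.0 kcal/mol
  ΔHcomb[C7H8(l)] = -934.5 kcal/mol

Using ΔH = Σ nΔHc°(reactants) − Σ nΔHc°(products):
= [2·(-530.6) + 1·(-934.5)] − [1·(-94.0) + 6·(-68.3) + 2·(-780.9)]
= 69.9 kcal/mol

ΔH = 69.9 kcal/mol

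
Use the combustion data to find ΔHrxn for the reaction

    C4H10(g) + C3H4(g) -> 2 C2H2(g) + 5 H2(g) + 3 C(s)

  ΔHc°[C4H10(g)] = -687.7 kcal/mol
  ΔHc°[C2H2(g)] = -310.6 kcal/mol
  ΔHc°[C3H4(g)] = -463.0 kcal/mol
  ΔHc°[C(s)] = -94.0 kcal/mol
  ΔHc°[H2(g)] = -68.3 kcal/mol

Using ΔH = Σ nΔHc°(reactants) − Σ nΔHc°(products):
= [1·(-687.7) + 1·(-463.0)] − [2·(-310.6) + 5·(-68.3) + 3·(-94.0)]
= 94.0 kcal/mol

ΔHrxn = 94.0 kcal/mol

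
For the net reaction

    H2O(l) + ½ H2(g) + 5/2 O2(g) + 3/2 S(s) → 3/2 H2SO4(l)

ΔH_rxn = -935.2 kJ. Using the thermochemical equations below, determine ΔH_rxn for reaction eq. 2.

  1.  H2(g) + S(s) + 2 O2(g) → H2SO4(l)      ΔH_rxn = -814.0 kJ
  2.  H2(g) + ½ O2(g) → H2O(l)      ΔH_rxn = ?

ΔH_rxn = -285.8 kJ

eq. 1 × 3/2 (scale by 3/2 for the 3/2 H2SO4(l)): (3/2)·(-814.0) = -1221.0 kJ
eq. 2 reversed (reverse to put H2O(l) on the reactant side): contributes −x
-935.2 = (-1221.0) − x
x = (-935.2 − (-1221.0)) / (-1) = -285.8 kJ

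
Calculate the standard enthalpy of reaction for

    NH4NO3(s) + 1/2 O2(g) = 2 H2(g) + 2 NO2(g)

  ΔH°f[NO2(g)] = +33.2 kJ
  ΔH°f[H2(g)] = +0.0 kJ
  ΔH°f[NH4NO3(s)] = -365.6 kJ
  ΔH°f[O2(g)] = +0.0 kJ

Products: 2·(+0.0) + 2·(+33.2) = +66.4
Reactants: 1·(-365.6) + 1/2·(+0.0) = -365.6
ΔH° = (+66.4) − (-365.6) = 432.0 kJ

ΔH° = 432.0 kJ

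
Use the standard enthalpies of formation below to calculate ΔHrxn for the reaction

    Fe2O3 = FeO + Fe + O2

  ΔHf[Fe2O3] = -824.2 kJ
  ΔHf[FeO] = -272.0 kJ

ΔHrxn = 552.2 kJ

Products: 1·(-272.0) + 1·(+0.0) + 1·(+0.0) = -272.0
Reactants: 1·(-824.2) = -824.2
ΔHrxn = (-272.0) − (-824.2) = 552.2 kJ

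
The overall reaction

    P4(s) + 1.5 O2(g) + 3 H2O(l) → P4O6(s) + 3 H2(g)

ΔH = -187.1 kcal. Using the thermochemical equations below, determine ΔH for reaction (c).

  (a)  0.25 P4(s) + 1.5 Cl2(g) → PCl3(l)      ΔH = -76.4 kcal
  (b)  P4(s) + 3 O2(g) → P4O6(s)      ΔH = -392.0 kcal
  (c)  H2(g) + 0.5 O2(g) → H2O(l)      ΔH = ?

ΔH = -68.3 kcal

(a): not needed (PCl3(l) appears nowhere else).
(b) as written (P4O6(s) already on the product side): -392.0 kcal
(c) reversed and × 3 (reverse to put H2O(l) on the reactant side; ×3 to match 3 H2O(l) in the target): contributes −3·x
-187.1 = (-392.0) − 3·x
x = (-187.1 − (-392.0)) / (-3) = -68.3 kcal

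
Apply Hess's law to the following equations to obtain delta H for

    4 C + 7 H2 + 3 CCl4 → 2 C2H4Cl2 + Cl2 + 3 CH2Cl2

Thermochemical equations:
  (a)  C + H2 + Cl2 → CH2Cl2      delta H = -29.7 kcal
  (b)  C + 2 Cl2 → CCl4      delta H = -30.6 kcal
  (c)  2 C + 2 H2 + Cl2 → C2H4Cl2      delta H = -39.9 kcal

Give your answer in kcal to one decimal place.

delta H = -77.1 kcal

(a) × 3 (scale by 3 for the 3 CH2Cl2): (3)·(-29.7) = -89.1 kcal
(b) reversed and × 3 (CCl4 must end up as a reactant; ×3 to match 3 CCl4 in the target): (-3)·(-30.6) = +91.8 kcal
(c) × 2 (×2 to match 2 C2H4Cl2 in the target): (2)·(-39.9) = -79.8 kcal
Combining the equations, delta H = (-89.1) + (+91.8) + (-79.8) = -77.1 kcal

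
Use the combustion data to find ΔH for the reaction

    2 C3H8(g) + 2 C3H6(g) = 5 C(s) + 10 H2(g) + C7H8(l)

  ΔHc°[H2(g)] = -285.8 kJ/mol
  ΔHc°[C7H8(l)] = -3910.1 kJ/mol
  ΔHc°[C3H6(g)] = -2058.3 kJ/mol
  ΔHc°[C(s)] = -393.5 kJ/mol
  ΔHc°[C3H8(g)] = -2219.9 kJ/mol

Using ΔH = Σ nΔHc°(reactants) − Σ nΔHc°(products):
= [2·(-2219.9) + 2·(-2058.3)] − [5·(-393.5) + 10·(-285.8) + 1·(-3910.1)]
= 179.2 kJ/mol

ΔH = 179.2 kJ/mol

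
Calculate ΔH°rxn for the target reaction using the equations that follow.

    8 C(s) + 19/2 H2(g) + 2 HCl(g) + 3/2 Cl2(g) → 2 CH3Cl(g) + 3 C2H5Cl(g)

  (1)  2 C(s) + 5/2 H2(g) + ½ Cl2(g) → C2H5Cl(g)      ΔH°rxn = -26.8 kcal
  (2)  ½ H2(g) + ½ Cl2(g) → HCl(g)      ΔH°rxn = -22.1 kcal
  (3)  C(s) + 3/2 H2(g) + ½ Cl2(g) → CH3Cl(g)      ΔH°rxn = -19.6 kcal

ΔH°rxn = -75.4 kcal

(1) × 3 (×3 to match 3 C2H5Cl(g) in the target): (3)·(-26.8) = -80.4 kcal
(2) reversed and × 2 (reverse to put HCl(g) on the reactant side; scale by 2 for the 2 HCl(g)): (-2)·(-22.1) = +44.2 kcal
(3) × 2 (scale by 2 for the 2 CH3Cl(g)): (2)·(-19.6) = -39.2 kcal
ΔH°rxn = (3)·(-26.8) + (-2)·(-22.1) + (2)·(-19.6) = -75.4 kcal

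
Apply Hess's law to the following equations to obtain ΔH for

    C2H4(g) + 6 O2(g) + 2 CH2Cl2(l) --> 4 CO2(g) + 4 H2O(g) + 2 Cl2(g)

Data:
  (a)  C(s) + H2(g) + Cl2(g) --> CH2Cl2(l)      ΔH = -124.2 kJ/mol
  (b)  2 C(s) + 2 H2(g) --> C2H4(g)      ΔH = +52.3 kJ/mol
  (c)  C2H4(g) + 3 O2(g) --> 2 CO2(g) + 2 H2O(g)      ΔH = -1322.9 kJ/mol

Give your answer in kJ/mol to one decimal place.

ΔH = -2345.1 kJ/mol

(a) reversed and × 2: (-2)·(-124.2) = +248.4 kJ/mol
(b) as written: +52.3 kJ/mol
(c) × 2: (2)·(-1322.9) = -2645.8 kJ/mol
Summing the manipulated equations, ΔH = (+248.4) + (+52.3) + (-2645.8) = -2345.1 kJ/mol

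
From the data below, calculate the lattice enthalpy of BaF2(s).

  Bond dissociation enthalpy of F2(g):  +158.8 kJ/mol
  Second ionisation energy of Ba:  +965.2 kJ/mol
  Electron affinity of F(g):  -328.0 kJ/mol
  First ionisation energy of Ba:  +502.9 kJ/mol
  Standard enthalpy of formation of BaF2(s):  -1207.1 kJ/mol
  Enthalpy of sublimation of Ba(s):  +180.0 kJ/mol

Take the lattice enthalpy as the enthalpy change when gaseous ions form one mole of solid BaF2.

ΔHf° = 1·ΔHsub + 1·(ΣIE) + 1·D(F2) + 2·EA + U
-1207.1 = 1·(+180.0) + 1·(+1468.1) + 1·(+158.8) + 2·(-328.0) + U
U = -1207.1 − (+1150.9) = -2358.0 kJ/mol

U = -2358.0 kJ/mol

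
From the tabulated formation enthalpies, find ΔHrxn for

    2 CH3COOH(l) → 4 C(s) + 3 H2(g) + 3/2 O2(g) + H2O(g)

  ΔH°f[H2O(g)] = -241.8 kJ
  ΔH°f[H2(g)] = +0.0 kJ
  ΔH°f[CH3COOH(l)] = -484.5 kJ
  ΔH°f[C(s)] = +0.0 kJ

ΔHrxn = 727.2 kJ

Products: 4·(+0.0) + 3·(+0.0) + 3/2·(+0.0) + 1·(-241.8) = -241.8
Reactants: 2·(-484.5) = -969.0
ΔHrxn = (-241.8) − (-969.0) = 727.2 kJ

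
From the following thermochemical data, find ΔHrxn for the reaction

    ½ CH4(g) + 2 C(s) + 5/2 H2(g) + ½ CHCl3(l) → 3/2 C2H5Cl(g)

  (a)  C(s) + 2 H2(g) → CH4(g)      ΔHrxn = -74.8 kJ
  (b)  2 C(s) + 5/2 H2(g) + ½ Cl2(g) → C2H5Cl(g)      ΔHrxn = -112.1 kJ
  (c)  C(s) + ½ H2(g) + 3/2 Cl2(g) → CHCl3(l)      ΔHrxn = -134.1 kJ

(a) reversed and × 1/2 (reverse to put CH4(g) on the reactant side; ×1/2 to match 1/2 CH4(g) in the target): (-1/2)·(-74.8) = +37.4 kJ
(b) × 3/2 (scale by 3/2 for the 3/2 C2H5Cl(g)): (3/2)·(-112.1) = -168.15 kJ
(c) reversed and × 1/2 (CHCl3(l) must end up as a reactant; scale by 1/2 for the 1/2 CHCl3(l)): (-1/2)·(-134.1) = +67.05 kJ
Since enthalpy is a state function, ΔHrxn = (-1/2)·(-74.8) + (3/2)·(-112.1) + (-1/2)·(-134.1) = -63.7 kJ

ΔHrxn = -63.7 kJ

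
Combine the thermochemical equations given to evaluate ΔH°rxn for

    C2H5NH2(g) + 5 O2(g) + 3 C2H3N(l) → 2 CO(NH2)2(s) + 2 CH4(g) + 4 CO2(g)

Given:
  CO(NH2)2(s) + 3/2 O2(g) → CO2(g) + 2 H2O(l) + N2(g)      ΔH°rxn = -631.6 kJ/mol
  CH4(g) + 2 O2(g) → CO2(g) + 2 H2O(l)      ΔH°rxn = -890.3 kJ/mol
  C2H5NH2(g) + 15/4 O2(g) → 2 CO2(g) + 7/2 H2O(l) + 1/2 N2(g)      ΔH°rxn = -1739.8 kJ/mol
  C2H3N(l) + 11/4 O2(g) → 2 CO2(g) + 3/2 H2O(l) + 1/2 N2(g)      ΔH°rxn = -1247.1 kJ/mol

ΔH°rxn = -2437.3 kJ/mol

equation 1 reversed and × 2: (-2)·(-631.6) = +1263.2 kJ/mol
equation 2 reversed and × 2: (-2)·(-890.3) = +1780.6 kJ/mol
equation 3 as written: -1739.8 kJ/mol
equation 4 × 3: (3)·(-1247.1) = -3741.3 kJ/mol
Combining the equations, ΔH°rxn = (+1263.2) + (+1780.6) + (-1739.8) + (-3741.3) = -2437.3 kJ/mol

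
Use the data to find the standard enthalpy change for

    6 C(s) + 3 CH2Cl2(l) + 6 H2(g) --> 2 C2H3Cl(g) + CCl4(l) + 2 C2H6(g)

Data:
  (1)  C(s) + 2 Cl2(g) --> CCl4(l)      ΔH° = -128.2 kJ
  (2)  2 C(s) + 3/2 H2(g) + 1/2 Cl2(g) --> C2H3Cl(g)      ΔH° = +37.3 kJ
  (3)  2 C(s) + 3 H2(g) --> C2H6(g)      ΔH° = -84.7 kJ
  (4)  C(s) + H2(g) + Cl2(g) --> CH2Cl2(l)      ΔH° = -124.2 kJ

ΔH° = 149.6 kJ

(1) as written (CCl4(l) already on the product side): -128.2 kJ
(2) × 2 (scale by 2 for the 2 C2H3Cl(g)): (2)·(+37.3) = +74.6 kJ
(3) × 2 (×2 to match 2 C2H6(g) in the target): (2)·(-84.7) = -169.4 kJ
(4) reversed and × 3 (reverse to put CH2Cl2(l) on the reactant side; scale by 3 for the 3 CH2Cl2(l)): (-3)·(-124.2) = +372.6 kJ
ΔH° = (1)·(-128.2) + (2)·(+37.3) + (2)·(-84.7) + (-3)·(-124.2) = 149.6 kJ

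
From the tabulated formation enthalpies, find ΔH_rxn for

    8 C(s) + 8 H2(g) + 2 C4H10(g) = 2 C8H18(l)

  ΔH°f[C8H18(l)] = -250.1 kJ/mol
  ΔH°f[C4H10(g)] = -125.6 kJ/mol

ΔH_rxn = -249.0 kJ/mol

Products: 2·(-250.1) = -500.2
Reactants: 8·(+0.0) + 8·(+0.0) + 2·(-125.6) = -251.2
ΔH_rxn = (-500.2) − (-251.2) = -249.0 kJ/mol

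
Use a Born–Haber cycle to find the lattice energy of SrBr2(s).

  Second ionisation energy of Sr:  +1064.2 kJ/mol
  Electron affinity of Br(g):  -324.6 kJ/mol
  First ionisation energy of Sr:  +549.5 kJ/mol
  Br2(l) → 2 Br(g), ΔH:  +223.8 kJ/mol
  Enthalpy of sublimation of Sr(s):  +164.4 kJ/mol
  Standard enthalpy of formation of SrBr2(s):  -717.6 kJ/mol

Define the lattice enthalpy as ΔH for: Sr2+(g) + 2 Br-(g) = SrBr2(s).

U = -2070.3 kJ/mol

ΔHf° = 1·ΔHsub + 1·(ΣIE) + 1·D(Br2) + 2·EA + U
-717.6 = 1·(+164.4) + 1·(+1613.7) + 1·(+223.8) + 2·(-324.6) + U
U = -717.6 − (+1352.7) = -2070.3 kJ/mol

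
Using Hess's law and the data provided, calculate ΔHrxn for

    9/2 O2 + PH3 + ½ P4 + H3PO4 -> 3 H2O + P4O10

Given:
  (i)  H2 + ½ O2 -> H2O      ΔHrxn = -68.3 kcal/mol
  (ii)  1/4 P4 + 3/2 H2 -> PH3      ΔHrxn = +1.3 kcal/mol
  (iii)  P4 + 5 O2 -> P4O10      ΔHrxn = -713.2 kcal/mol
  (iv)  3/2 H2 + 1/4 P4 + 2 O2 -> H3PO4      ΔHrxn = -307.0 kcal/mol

ΔHrxn = -612.4 kcal/mol

(i) × 3 (×3 to match 3 H2O in the target): (3)·(-68.3) = -204.9 kcal/mol
(ii) reversed (PH3 must end up as a reactant): -1.3 kcal/mol
(iii) as written (P4O10 already on the product side): -713.2 kcal/mol
(iv) reversed (H3PO4 must end up as a reactant): +307.0 kcal/mol
ΔHrxn = (3)·(-68.3) + (-1)·(+1.3) + (1)·(-713.2) + (-1)·(-307.0) = -612.4 kcal/mol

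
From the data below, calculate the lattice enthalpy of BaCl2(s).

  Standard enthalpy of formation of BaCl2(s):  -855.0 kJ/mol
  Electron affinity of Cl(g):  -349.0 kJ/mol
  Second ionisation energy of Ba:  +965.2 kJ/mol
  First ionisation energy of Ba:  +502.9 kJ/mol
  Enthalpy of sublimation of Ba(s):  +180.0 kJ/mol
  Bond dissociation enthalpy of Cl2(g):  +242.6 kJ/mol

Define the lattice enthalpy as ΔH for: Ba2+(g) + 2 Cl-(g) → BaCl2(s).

U = -2047.7 kJ/mol

ΔHf° = 1·ΔHsub + 1·(ΣIE) + 1·D(Cl2) + 2·EA + U
-855.0 = 1·(+180.0) + 1·(+1468.1) + 1·(+242.6) + 2·(-349.0) + U
U = -855.0 − (+1192.7) = -2047.7 kJ/mol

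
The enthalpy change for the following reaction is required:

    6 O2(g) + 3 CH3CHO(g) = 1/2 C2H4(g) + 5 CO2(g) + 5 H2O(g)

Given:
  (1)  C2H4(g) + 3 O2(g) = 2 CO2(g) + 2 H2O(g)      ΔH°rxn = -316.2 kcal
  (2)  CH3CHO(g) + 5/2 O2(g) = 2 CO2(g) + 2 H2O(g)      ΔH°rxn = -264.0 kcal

ΔH°rxn = -633.9 kcal

(1) reversed and × 1/2: (-1/2)·(-316.2) = +158.1 kcal
(2) × 3: (3)·(-264.0) = -792.0 kcal
Combining the equations, ΔH°rxn = (+158.1) + (-792.0) = -633.9 kcal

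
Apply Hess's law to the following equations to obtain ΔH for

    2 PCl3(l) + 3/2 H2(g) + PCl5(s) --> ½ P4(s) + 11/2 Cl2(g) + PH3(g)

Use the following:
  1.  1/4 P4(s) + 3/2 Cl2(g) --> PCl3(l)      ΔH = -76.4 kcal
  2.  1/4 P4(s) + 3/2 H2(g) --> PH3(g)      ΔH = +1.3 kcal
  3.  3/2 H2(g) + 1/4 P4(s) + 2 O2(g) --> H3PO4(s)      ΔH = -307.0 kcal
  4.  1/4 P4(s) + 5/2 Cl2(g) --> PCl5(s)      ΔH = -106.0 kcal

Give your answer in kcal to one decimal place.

ΔH = 260.1 kcal

eq. 1 reversed and × 2: (-2)·(-76.4) = +152.8 kcal
eq. 2 as written: +1.3 kcal
eq. 3: not needed.
eq. 4 reversed: +106.0 kcal
Since enthalpy is a state function, ΔH = (+152.8) + (+1.3) + (+106.0) = 260.1 kcal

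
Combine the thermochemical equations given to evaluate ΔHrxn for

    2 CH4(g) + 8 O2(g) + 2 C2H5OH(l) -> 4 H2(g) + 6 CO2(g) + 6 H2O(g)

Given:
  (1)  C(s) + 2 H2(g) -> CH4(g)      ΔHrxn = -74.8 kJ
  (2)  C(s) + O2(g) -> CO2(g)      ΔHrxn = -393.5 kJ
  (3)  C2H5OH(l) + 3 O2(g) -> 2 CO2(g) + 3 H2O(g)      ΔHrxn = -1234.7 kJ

(1) reversed and × 2: (-2)·(-74.8) = +149.6 kJ
(2) × 2: (2)·(-393.5) = -787.0 kJ
(3) × 2: (2)·(-1234.7) = -2469.4 kJ
ΔHrxn = (-2)·(-74.8) + (2)·(-393.5) + (2)·(-1234.7) = -3106.8 kJ

ΔHrxn = -3106.8 kJ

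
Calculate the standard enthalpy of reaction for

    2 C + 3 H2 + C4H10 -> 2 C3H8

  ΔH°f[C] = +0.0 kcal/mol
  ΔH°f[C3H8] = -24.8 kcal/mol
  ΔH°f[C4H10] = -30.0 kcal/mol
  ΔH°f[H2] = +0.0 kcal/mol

Products: 2·(-24.8) = -49.6
Reactants: 2·(+0.0) + 3·(+0.0) + 1·(-30.0) = -30.0
ΔH° = (-49.6) − (-30.0) = -19.6 kcal/mol

ΔH° = -19.6 kcal/mol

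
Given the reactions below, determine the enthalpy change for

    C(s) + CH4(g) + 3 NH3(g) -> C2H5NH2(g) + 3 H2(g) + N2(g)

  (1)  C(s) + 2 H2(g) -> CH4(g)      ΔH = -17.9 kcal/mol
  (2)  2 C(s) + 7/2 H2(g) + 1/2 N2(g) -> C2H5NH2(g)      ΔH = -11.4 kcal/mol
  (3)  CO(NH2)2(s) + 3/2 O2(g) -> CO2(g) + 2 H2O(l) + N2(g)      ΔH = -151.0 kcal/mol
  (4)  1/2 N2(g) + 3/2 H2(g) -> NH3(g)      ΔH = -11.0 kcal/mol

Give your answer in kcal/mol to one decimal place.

ΔH = 39.5 kcal/mol

(1) reversed (CH4(g) must end up as a reactant): +17.9 kcal/mol
(2) as written (C2H5NH2(g) already on the product side): -11.4 kcal/mol
(3): not needed (CO(NH2)2(s) appears nowhere else).
(4) reversed and × 3 (NH3(g) must end up as a reactant; ×3 to match 3 NH3(g) in the target): (-3)·(-11.0) = +33.0 kcal/mol
Since enthalpy is a state function, ΔH = (+17.9) + (-11.4) + (+33.0) = 39.5 kcal/mol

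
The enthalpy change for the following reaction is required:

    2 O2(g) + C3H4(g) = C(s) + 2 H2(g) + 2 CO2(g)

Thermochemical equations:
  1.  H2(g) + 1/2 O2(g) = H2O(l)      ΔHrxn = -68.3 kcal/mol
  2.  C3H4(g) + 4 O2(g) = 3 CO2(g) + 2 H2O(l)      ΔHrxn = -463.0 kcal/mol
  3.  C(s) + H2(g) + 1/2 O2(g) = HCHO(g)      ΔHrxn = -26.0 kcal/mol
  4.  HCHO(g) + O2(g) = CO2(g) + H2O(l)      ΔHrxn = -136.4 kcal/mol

eq. 1 reversed: +68.3 kcal/mol
eq. 2 as written (C3H4(g) already on the reactant side): -463.0 kcal/mol
eq. 3 reversed (C(s) must end up as a product): +26.0 kcal/mol
eq. 4 reversed: +136.4 kcal/mol
Summing the manipulated equations, ΔHrxn = (+68.3) + (-463.0) + (+26.0) + (+136.4) = -232.3 kcal/mol

ΔHrxn = -232.3 kcal/mol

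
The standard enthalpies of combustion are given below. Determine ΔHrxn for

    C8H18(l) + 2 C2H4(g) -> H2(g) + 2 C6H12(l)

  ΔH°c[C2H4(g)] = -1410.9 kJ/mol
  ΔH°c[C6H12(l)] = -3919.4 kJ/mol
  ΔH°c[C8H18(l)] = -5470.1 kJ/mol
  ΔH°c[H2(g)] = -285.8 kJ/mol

ΔHrxn = -167.3 kJ/mol

With combustion enthalpies, reactants minus products:
= [1·(-5470.1) + 2·(-1410.9)] − [1·(-285.8) + 2·(-3919.4)]
= -167.3 kJ/mol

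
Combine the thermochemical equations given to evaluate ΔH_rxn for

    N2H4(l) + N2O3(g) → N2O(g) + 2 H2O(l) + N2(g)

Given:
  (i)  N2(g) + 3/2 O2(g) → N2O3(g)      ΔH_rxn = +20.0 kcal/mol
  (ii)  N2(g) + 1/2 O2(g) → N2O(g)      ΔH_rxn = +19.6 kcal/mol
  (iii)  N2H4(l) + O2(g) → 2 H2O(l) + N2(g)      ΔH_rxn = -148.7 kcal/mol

(i) reversed (reverse to put N2O3(g) on the reactant side): -20.0 kcal/mol
(ii) as written (N2O(g) already on the product side): +19.6 kcal/mol
(iii) as written (N2H4(l) already on the reactant side): -148.7 kcal/mol
ΔH_rxn = (-20.0) + (+19.6) + (-148.7) = -149.1 kcal/mol

ΔH_rxn = -149.1 kcal/mol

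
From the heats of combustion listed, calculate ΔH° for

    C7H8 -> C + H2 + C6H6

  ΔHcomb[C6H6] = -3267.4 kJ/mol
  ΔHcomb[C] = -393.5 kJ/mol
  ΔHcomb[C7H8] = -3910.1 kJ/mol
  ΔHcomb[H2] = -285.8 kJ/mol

With combustion enthalpies, reactants minus products:
= [1·(-3910.1)] − [1·(-393.5) + 1·(-285.8) + 1·(-3267.4)]
= 36.6 kJ/mol

ΔH° = 36.6 kJ/mol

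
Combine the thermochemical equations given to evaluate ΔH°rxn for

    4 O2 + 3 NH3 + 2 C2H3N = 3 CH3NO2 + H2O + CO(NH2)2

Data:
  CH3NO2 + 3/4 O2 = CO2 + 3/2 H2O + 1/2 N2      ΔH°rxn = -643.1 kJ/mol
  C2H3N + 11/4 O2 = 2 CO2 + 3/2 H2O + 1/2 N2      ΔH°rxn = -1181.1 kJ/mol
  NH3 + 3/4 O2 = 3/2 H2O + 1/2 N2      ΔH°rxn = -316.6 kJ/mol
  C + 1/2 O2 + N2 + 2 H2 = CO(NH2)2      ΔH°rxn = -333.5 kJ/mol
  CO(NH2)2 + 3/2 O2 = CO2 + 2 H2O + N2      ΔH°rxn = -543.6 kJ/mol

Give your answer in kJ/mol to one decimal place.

equation 1 reversed and × 3 (CH3NO2 must end up as a product; ×3 to match 3 CH3NO2 in the target): (-3)·(-643.1) = +1929.3 kJ/mol
equation 2 × 2 (scale by 2 for the 2 C2H3N): (2)·(-1181.1) = -2362.2 kJ/mol
equation 3 × 3 (scale by 3 for the 3 NH3): (3)·(-316.6) = -949.8 kJ/mol
equation 4: not needed (H2 appears nowhere else).
equation 5 reversed: +543.6 kJ/mol
Combining the equations, ΔH°rxn = (+1929.3) + (-2362.2) + (-949.8) + (+543.6) = -839.1 kJ/mol

ΔH°rxn = -839.1 kJ/mol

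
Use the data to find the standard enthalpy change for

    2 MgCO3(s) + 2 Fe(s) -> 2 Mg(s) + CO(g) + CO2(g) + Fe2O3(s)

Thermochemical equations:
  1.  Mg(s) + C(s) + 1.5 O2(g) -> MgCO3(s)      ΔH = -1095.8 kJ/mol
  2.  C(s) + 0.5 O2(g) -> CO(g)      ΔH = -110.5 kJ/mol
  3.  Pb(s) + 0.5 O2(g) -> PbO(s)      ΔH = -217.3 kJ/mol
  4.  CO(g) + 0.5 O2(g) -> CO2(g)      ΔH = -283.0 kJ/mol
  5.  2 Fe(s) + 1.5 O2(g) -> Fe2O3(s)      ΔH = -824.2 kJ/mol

ΔH = 863.4 kJ/mol

eq. 1 reversed and × 2 (MgCO3(s) must end up as a reactant; ×2 to match 2 MgCO3(s) in the target): (-2)·(-1095.8) = +2191.6 kJ/mol
eq. 2 × 2: (2)·(-110.5) = -221.0 kJ/mol
eq. 3: not needed (Pb(s) appears nowhere else).
eq. 4 as written (CO2(g) already on the product side): -283.0 kJ/mol
eq. 5 as written (Fe2O3(s) already on the product side): -824.2 kJ/mol
ΔH = (-2)·(-1095.8) + (2)·(-110.5) + (1)·(-283.0) + (1)·(-824.2) = 863.4 kJ/mol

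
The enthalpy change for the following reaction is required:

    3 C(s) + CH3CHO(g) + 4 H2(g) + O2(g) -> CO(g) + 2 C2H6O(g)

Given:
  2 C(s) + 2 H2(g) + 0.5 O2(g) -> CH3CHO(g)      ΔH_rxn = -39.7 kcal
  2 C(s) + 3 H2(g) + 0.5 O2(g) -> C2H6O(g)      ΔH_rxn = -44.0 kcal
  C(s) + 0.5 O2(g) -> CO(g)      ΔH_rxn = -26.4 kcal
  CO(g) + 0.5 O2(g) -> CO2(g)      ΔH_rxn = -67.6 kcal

ΔH_rxn = -74.7 kcal

equation 1 reversed: +39.7 kcal
equation 2 × 2: (2)·(-44.0) = -88.0 kcal
equation 3 as written: -26.4 kcal
equation 4: not needed.
ΔH_rxn = (-1)·(-39.7) + (2)·(-44.0) + (1)·(-26.4) = -74.7 kcal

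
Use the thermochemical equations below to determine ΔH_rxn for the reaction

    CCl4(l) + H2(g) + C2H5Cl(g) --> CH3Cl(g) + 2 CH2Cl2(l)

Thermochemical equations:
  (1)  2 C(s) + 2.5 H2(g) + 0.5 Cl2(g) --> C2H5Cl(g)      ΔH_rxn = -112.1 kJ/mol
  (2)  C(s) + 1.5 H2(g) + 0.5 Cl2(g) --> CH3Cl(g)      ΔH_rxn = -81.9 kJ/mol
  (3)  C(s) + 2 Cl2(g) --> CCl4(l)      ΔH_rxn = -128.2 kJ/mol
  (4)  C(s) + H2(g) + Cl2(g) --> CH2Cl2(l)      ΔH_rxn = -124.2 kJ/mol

(1) reversed: +112.1 kJ/mol
(2) as written: -81.9 kJ/mol
(3) reversed: +128.2 kJ/mol
(4) × 2: (2)·(-124.2) = -248.4 kJ/mol
Combining the equations, ΔH_rxn = (-1)·(-112.1) + (1)·(-81.9) + (-1)·(-128.2) + (2)·(-124.2) = -90.0 kJ/mol

ΔH_rxn = -90.0 kJ/mol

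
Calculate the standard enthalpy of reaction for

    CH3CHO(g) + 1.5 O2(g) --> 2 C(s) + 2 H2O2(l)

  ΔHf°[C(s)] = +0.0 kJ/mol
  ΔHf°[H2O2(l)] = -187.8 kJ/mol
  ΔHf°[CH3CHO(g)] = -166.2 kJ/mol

ΔH°rxn = -209.4 kJ/mol

ΔH°rxn = Σ nΔHf°(products) − Σ nΔHf°(reactants).
Products: 2·(+0.0) + 2·(-187.8) = -375.6
Reactants: 1·(-166.2) + 3/2·(+0.0) = -166.2
ΔH°rxn = (-375.6) − (-166.2) = -209.4 kJ/mol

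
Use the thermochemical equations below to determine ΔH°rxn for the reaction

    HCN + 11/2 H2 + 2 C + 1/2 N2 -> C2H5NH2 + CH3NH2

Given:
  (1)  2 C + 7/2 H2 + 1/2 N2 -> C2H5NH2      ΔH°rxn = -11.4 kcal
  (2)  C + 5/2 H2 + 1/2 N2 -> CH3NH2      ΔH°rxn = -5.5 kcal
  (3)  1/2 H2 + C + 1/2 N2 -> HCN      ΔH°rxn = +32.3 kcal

ΔH°rxn = -49.2 kcal

(1) as written: -11.4 kcal
(2) as written: -5.5 kcal
(3) reversed: -32.3 kcal
ΔH°rxn = (-11.4) + (-5.5) + (-32.3) = -49.2 kcal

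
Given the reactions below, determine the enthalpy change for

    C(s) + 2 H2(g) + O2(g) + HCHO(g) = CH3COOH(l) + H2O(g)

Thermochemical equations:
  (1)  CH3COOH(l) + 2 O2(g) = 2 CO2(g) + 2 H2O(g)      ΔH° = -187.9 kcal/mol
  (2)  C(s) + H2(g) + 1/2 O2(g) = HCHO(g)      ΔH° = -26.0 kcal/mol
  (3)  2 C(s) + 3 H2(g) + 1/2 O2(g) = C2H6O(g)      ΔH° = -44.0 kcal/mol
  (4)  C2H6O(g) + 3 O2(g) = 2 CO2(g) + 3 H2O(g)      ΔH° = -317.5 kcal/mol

ΔH° = -147.6 kcal/mol

(1) reversed: +187.9 kcal/mol
(2) reversed: +26.0 kcal/mol
(3) as written: -44.0 kcal/mol
(4) as written: -317.5 kcal/mol
By Hess's law, ΔH° = (+187.9) + (+26.0) + (-44.0) + (-317.5) = -147.6 kcal/mol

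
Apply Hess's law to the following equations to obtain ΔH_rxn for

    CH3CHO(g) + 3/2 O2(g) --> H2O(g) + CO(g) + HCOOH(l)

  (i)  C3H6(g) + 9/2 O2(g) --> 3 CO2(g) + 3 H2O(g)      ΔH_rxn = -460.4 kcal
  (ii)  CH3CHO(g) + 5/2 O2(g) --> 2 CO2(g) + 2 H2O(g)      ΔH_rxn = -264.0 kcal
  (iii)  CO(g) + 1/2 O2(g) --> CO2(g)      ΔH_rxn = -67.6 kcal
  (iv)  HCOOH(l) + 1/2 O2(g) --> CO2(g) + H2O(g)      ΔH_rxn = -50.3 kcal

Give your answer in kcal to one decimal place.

ΔH_rxn = -146.1 kcal

(i): not needed (C3H6(g) appears nowhere else).
(ii) as written (CH3CHO(g) already on the reactant side): -264.0 kcal
(iii) reversed (reverse to put CO(g) on the product side): +67.6 kcal
(iv) reversed (reverse to put HCOOH(l) on the product side): +50.3 kcal
Since enthalpy is a state function, ΔH_rxn = (1)·(-264.0) + (-1)·(-67.6) + (-1)·(-50.3) = -146.1 kcal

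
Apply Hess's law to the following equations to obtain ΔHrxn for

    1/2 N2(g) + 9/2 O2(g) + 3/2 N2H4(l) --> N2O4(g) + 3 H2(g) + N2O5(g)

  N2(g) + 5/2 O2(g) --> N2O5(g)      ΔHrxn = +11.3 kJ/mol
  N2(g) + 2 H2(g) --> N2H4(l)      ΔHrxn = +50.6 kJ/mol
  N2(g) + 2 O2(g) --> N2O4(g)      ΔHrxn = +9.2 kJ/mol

equation 1 as written: +11.3 kJ/mol
equation 2 reversed and × 3/2: (-3/2)·(+50.6) = -75.9 kJ/mol
equation 3 as written: +9.2 kJ/mol
ΔHrxn = (+11.3) + (-75.9) + (+9.2) = -55.4 kJ/mol

ΔHrxn = -55.4 kJ/mol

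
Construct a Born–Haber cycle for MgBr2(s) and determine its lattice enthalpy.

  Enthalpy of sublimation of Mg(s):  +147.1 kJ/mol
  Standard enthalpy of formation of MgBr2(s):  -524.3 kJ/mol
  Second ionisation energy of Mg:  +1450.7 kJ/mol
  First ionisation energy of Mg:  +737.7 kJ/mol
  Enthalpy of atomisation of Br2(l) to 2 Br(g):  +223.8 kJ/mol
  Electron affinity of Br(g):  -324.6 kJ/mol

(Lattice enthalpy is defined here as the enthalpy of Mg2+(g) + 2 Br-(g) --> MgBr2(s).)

ΔHf° = 1·ΔHsub + 1·(ΣIE) + 1·D(Br2) + 2·EA + U
-524.3 = 1·(+147.1) + 1·(+2188.4) + 1·(+223.8) + 2·(-324.6) + U
U = -524.3 − (+1910.1) = -2434.4 kJ/mol

U = -2434.4 kJ/mol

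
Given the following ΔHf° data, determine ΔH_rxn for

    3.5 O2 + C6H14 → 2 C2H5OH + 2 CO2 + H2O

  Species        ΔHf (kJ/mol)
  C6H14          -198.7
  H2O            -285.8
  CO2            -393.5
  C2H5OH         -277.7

Products: 2·(-277.7) + 2·(-393.5) + 1·(-285.8) = -1628.2
Reactants: 7/2·(+0.0) + 1·(-198.7) = -198.7
ΔH_rxn = (-1628.2) − (-198.7) = -1429.5 kJ/mol

ΔH_rxn = -1429.5 kJ/mol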